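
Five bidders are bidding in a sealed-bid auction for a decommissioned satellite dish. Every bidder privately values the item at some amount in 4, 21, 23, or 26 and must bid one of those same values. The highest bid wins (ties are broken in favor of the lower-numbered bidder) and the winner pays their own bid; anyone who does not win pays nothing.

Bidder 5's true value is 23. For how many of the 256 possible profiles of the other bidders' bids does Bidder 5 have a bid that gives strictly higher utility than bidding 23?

Others bid (4, 4, 4, 4): truth gives 0; bid 21 gives 2 > 0. Violating.
Others bid (4, 4, 4, 21): truth gives 0; no alternative beats it.
Others bid (4, 4, 4, 23): truth gives 0; no alternative beats it.
(Checking all 256 profiles: 1 has a profitable deviation, 255 do not.)

1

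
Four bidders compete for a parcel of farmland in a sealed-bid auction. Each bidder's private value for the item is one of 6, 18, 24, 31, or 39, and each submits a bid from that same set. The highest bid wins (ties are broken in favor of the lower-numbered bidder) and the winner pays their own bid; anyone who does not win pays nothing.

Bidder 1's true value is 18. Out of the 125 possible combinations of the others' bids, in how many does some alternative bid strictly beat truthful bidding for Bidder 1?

Others bid (6, 6, 6): truth gives 0; bid 6 gives 12 > 0. Violating.
Others bid (6, 6, 18): truth gives 0; no alternative beats it.
Others bid (6, 6, 24): truth gives 0; no alternative beats it.
(Checking all 125 profiles: 1 has a profitable deviation, 124 do not.)

1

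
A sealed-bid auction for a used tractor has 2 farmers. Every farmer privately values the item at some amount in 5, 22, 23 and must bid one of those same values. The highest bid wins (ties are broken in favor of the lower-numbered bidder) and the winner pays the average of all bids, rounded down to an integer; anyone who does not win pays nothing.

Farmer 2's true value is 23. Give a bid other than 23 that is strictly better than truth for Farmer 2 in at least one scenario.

Suppose Farmer 1 bids 5.
Bid 23: wins, pays 14, utility 23 - 14 = 9.
Bid 22: wins, pays 13, utility 23 - 13 = 10.
So bidding 22 beats truth here (10 > 9).

22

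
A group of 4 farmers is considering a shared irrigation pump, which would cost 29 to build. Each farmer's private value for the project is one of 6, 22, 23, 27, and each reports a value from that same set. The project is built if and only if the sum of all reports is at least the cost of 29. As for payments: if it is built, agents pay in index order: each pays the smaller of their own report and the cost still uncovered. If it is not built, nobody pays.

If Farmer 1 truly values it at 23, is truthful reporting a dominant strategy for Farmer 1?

No

Consider the case where Farmer 2 reports 6, Farmer 3 reports 6 and Farmer 4 reports 6.
Truthful report 23: project built, pays 23, utility 23 - 23 = 0.
Report 22 instead: project built, pays 22, utility 23 - 22 = 1.
Since 1 > 0, reporting 22 is strictly better here, so truthful reporting is not dominant.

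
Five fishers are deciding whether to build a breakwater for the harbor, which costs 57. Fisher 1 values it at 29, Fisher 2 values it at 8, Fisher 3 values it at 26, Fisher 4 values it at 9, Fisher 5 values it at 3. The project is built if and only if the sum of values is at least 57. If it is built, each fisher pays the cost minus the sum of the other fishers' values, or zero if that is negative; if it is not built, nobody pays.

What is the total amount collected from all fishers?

19

Total value 75 ≥ cost 57, so it is built.
Fisher 1: others sum to 46; max(0, 57 - 46) = 11.
Fisher 2: others sum to 67; max(0, 57 - 67) = 0.
Fisher 3: others sum to 49; max(0, 57 - 49) = 8.
Fisher 4: others sum to 66; max(0, 57 - 66) = 0.
Fisher 5: others sum to 72; max(0, 57 - 72) = 0.
Total collected = 11 + 0 + 8 + 0 + 0 = 19.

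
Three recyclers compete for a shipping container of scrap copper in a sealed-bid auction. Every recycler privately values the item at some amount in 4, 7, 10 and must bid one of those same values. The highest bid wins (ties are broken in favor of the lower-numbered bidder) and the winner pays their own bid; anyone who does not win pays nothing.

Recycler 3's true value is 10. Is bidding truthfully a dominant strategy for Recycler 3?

No

Consider the case where Recycler 1 bids 4 and Recycler 2 bids 4.
Truthful bid 10: wins, pays 10, utility 10 - 10 = 0.
Bid 7 instead: wins, pays 7, utility 10 - 7 = 3.
Since 3 > 0, bidding 7 is strictly better here, so truthful bidding is not dominant.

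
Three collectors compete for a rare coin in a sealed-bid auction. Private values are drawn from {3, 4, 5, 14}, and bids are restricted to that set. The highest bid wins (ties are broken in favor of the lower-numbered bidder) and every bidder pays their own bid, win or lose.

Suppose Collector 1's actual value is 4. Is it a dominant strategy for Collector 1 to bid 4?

No

Consider the case where Collector 2 bids 3 and Collector 3 bids 3.
Truthful bid 4: wins, pays 4, utility 4 - 4 = 0.
Bid 3 instead: wins, pays 3, utility 4 - 3 = 1.
Since 1 > 0, bidding 3 is strictly better here, so truthful bidding is not dominant.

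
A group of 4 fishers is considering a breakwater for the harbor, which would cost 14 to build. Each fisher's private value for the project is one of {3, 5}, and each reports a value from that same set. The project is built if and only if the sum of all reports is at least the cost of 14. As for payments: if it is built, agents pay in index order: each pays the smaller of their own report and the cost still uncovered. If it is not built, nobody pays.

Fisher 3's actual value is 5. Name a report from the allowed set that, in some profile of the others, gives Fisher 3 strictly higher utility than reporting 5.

Suppose Fisher 1 reports 3, Fisher 2 reports 3 and Fisher 4 reports 5.
Report 5: project built, pays 5, utility 5 - 5 = 0.
Report 3: project built, pays 3, utility 5 - 3 = 2.
So reporting 3 beats truth here (2 > 0).

3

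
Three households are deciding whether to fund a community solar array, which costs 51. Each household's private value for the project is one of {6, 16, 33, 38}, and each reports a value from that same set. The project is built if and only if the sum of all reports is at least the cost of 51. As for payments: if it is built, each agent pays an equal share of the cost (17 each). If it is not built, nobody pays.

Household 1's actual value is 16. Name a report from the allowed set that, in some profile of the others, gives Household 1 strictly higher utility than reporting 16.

6

Suppose Household 2 reports 6 and Household 3 reports 33.
Report 16: project built, pays 17, utility 16 - 17 = -1.
Report 6: project not built, utility 0.
So reporting 6 beats truth here (0 > -1).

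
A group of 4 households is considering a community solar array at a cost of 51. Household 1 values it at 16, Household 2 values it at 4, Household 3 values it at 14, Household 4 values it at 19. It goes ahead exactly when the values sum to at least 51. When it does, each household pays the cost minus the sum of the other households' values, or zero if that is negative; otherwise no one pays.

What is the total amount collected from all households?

Total value 53 ≥ cost 51, so it is built.
Household 1: others sum to 37; max(0, 51 - 37) = 14.
Household 2: others sum to 49; max(0, 51 - 49) = 2.
Household 3: others sum to 39; max(0, 51 - 39) = 12.
Household 4: others sum to 34; max(0, 51 - 34) = 17.
Total collected = 14 + 2 + 12 + 17 = 45.

45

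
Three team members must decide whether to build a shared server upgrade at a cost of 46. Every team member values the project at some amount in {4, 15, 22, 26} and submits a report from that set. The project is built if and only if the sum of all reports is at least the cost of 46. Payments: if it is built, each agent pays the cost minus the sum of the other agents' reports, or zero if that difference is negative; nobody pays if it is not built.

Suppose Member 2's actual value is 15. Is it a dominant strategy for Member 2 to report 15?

Yes

Check each profile of the others' reports and compare truth against every alternative report.
Others report (22, 26): truth gives 15, best alternative gives 15.
Others report (26, 22): truth gives 15, best alternative gives 15.
Others report (26, 26): truth gives 15, best alternative gives 15.
Others report (22, 22): truth gives 13, best alternative gives 13.
Others report (15, 26): truth gives 10, best alternative gives 10.
Others report (26, 15): truth gives 10, best alternative gives 10.
(Remaining 10 profiles checked similarly; truth is weakly best in each.)
In every case the truthful report is at least as good as any alternative, so it is a dominant strategy.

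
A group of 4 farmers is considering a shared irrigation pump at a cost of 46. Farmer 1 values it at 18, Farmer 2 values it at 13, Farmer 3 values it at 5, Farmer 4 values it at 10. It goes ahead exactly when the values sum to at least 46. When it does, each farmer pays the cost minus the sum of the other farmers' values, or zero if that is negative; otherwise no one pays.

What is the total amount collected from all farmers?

Total value 46 ≥ cost 46, so it is built.
Farmer 1: others sum to 28; max(0, 46 - 28) = 18.
Farmer 2: others sum to 33; max(0, 46 - 33) = 13.
Farmer 3: others sum to 41; max(0, 46 - 41) = 5.
Farmer 4: others sum to 36; max(0, 46 - 36) = 10.
Total collected = 18 + 13 + 5 + 10 = 46.

46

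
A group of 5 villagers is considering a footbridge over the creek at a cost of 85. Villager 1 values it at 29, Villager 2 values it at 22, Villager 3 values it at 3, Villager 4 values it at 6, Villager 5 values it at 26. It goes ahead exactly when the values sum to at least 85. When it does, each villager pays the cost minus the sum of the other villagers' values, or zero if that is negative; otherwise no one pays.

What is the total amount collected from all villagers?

81

Total value 86 ≥ cost 85, so it is built.
Villager 1: others sum to 57; max(0, 85 - 57) = 28.
Villager 2: others sum to 64; max(0, 85 - 64) = 21.
Villager 3: others sum to 83; max(0, 85 - 83) = 2.
Villager 4: others sum to 80; max(0, 85 - 80) = 5.
Villager 5: others sum to 60; max(0, 85 - 60) = 25.
Total collected = 28 + 21 + 2 + 5 + 25 = 81.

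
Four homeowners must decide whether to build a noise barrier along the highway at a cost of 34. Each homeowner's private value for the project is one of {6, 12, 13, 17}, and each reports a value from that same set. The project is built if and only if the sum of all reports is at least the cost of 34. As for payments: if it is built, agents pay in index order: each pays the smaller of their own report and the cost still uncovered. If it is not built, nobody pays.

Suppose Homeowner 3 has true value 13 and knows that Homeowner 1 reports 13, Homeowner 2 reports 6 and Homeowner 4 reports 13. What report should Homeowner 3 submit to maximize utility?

Report 6: project built, pays 6, utility 13 - 6 = 7.
Report 12: project built, pays 12, utility 13 - 12 = 1.
Report 13: project built, pays 13, utility 13 - 13 = 0.
Report 17: project built, pays 15, utility 13 - 15 = -2.
The best choice is 6 with utility 7.

6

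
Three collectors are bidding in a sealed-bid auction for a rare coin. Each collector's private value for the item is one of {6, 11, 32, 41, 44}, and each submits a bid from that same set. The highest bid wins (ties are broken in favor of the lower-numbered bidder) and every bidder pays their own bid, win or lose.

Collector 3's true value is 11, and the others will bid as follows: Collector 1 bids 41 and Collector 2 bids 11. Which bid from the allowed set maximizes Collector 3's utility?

6

Bid 6: loses but pays 6, utility -6.
Bid 11: loses but pays 11, utility -11.
Bid 32: loses but pays 32, utility -32.
Bid 41: loses but pays 41, utility -41.
Bid 44: wins, pays 44, utility 11 - 44 = -33.
The best choice is 6 with utility -6.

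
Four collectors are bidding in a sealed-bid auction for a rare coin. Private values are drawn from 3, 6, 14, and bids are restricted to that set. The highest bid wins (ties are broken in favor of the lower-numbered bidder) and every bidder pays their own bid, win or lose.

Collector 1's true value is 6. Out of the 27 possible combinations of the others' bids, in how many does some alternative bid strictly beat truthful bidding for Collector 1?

Others bid (3, 3, 3): truth gives 0; bid 3 gives 3 > 0. Violating.
Others bid (3, 3, 14): truth gives -6; bid 3 gives -3 > -6. Violating.
Others bid (3, 6, 14): truth gives -6; bid 3 gives -3 > -6. Violating.
Others bid (3, 14, 3): truth gives -6; bid 3 gives -3 > -6. Violating.
Others bid (3, 3, 6): truth gives 0; no alternative beats it.
Others bid (3, 6, 3): truth gives 0; no alternative beats it.
(Checking all 27 profiles: 20 have a profitable deviation, 7 do not.)

20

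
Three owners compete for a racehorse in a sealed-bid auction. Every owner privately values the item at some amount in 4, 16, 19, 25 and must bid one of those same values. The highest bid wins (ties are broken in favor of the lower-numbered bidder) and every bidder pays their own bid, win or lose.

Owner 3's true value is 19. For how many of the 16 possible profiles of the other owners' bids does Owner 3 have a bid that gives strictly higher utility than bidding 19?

13

Others bid (4, 4): truth gives 0; bid 16 gives 3 > 0. Violating.
Others bid (4, 19): truth gives -19; bid 4 gives -4 > -19. Violating.
Others bid (4, 25): truth gives -19; bid 4 gives -4 > -19. Violating.
Others bid (16, 19): truth gives -19; bid 4 gives -4 > -19. Violating.
Others bid (4, 16): truth gives 0; no alternative beats it.
Others bid (16, 4): truth gives 0; no alternative beats it.
(Checking all 16 profiles: 13 have a profitable deviation, 3 do not.)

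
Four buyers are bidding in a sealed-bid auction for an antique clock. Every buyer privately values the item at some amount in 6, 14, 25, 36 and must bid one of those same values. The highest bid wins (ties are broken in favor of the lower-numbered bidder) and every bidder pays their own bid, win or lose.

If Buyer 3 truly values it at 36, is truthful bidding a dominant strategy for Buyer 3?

Consider the case where Buyer 1 bids 6, Buyer 2 bids 6 and Buyer 4 bids 6.
Truthful bid 36: wins, pays 36, utility 36 - 36 = 0.
Bid 14 instead: wins, pays 14, utility 36 - 14 = 22.
Since 22 > 0, bidding 14 is strictly better here, so truthful bidding is not dominant.

No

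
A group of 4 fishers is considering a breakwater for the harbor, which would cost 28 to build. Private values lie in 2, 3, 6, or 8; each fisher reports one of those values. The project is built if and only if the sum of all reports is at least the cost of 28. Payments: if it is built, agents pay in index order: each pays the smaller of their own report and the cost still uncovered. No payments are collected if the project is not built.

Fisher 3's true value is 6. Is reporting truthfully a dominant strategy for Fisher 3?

Yes

Check each profile of the others' reports and compare truth against every alternative report.
Others report (2, 2, 2): truth gives 0, best alternative gives 0.
Others report (2, 2, 3): truth gives 0, best alternative gives 0.
Others report (2, 2, 6): truth gives 0, best alternative gives 0.
Others report (2, 2, 8): truth gives 0, best alternative gives 0.
Others report (2, 3, 2): truth gives 0, best alternative gives 0.
Others report (2, 3, 3): truth gives 0, best alternative gives 0.
(Remaining 58 profiles checked similarly; truth is weakly best in each.)
In every case the truthful report is at least as good as any alternative, so it is a dominant strategy.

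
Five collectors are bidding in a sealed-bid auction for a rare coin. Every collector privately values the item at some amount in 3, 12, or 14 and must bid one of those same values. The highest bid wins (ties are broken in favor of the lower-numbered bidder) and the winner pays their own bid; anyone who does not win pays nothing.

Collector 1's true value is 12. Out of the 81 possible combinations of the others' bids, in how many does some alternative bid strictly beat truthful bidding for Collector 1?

Others bid (3, 3, 3, 3): truth gives 0; bid 3 gives 9 > 0. Violating.
Others bid (3, 3, 3, 12): truth gives 0; no alternative beats it.
Others bid (3, 3, 3, 14): truth gives 0; no alternative beats it.
(Checking all 81 profiles: 1 has a profitable deviation, 80 do not.)

1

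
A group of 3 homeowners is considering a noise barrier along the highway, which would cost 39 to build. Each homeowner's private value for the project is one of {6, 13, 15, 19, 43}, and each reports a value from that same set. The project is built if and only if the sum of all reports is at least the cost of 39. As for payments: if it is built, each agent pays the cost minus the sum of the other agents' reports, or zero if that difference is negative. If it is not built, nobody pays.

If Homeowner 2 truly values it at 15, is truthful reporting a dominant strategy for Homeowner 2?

Check each profile of the others' reports and compare truth against every alternative report.
Others report (6, 43): truth gives 15, best alternative gives 15.
Others report (13, 43): truth gives 15, best alternative gives 15.
Others report (15, 43): truth gives 15, best alternative gives 15.
Others report (19, 43): truth gives 15, best alternative gives 15.
Others report (43, 6): truth gives 15, best alternative gives 15.
Others report (43, 13): truth gives 15, best alternative gives 15.
(Remaining 19 profiles checked similarly; truth is weakly best in each.)
In every case the truthful report is at least as good as any alternative, so it is a dominant strategy.

Yes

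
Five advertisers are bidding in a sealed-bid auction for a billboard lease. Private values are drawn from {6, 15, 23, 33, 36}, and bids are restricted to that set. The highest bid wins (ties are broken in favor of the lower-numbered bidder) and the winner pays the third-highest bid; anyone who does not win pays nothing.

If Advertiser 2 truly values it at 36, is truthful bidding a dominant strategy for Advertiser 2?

Yes

Check each profile of the others' bids and compare truth against every alternative bid.
Others bid (6, 6, 6, 36): truth gives 30, best alternative gives 0.
Others bid (6, 6, 36, 6): truth gives 30, best alternative gives 0.
Others bid (6, 36, 6, 6): truth gives 30, best alternative gives 0.
Others bid (33, 6, 6, 6): truth gives 30, best alternative gives 0.
Others bid (6, 6, 15, 36): truth gives 21, best alternative gives 0.
Others bid (6, 6, 36, 15): truth gives 21, best alternative gives 0.
(Remaining 619 profiles checked similarly; truth is weakly best in each.)
In every case the truthful bid is at least as good as any alternative, so it is a dominant strategy.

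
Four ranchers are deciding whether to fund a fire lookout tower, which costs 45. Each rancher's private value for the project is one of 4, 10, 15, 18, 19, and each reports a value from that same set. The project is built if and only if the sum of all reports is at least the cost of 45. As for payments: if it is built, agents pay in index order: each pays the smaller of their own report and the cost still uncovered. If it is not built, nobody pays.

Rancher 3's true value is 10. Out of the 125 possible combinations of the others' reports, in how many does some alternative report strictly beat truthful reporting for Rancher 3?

60

Others report (4, 18, 19): truth gives 0; report 4 gives 6 > 0. Violating.
Others report (4, 19, 18): truth gives 0; report 4 gives 6 > 0. Violating.
Others report (4, 19, 19): truth gives 0; report 4 gives 6 > 0. Violating.
Others report (10, 15, 18): truth gives 0; report 4 gives 6 > 0. Violating.
Others report (4, 4, 4): truth gives 0; no alternative beats it.
Others report (4, 4, 10): truth gives 0; no alternative beats it.
(Checking all 125 profiles: 60 have a profitable deviation, 65 do not.)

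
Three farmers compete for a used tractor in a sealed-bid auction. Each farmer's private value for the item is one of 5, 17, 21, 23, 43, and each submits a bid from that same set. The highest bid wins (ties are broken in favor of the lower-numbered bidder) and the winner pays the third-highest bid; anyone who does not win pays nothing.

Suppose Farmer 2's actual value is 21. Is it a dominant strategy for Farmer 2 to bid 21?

No

Consider the case where Farmer 1 bids 5 and Farmer 3 bids 23.
Truthful bid 21: loses, pays 0, utility 0.
Bid 23 instead: wins, pays 5, utility 21 - 5 = 16.
Since 16 > 0, bidding 23 is strictly better here, so truthful bidding is not dominant.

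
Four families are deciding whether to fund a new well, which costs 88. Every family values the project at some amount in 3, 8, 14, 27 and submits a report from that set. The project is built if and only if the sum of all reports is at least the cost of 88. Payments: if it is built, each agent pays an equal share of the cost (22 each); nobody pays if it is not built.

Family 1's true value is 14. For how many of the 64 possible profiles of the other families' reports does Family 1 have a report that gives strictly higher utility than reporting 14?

Others report (27, 27, 27): truth gives -8; report 3 gives 0 > -8. Violating.
Others report (3, 3, 3): truth gives 0; no alternative beats it.
Others report (3, 3, 8): truth gives 0; no alternative beats it.
(Checking all 64 profiles: 1 has a profitable deviation, 63 do not.)

1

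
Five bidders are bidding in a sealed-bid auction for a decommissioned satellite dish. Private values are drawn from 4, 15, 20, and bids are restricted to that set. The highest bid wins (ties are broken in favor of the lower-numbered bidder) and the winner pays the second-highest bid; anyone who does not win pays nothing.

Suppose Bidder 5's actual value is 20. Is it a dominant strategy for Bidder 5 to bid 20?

Check each profile of the others' bids and compare truth against every alternative bid.
Others bid (4, 4, 4, 15): truth gives 5, best alternative gives 0.
Others bid (4, 4, 15, 4): truth gives 5, best alternative gives 0.
Others bid (4, 4, 15, 15): truth gives 5, best alternative gives 0.
Others bid (4, 15, 4, 4): truth gives 5, best alternative gives 0.
Others bid (4, 15, 4, 15): truth gives 5, best alternative gives 0.
Others bid (4, 15, 15, 4): truth gives 5, best alternative gives 0.
(Remaining 75 profiles checked similarly; truth is weakly best in each.)
In every case the truthful bid is at least as good as any alternative, so it is a dominant strategy.

Yes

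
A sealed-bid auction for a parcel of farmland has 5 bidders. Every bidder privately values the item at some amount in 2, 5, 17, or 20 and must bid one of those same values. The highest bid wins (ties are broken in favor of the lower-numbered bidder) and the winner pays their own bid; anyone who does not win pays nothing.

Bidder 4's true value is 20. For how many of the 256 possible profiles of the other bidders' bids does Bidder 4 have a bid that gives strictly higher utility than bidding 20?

Others bid (2, 2, 2, 2): truth gives 0; bid 5 gives 15 > 0. Violating.
Others bid (2, 2, 2, 5): truth gives 0; bid 5 gives 15 > 0. Violating.
Others bid (2, 2, 2, 17): truth gives 0; bid 17 gives 3 > 0. Violating.
Others bid (2, 2, 5, 2): truth gives 0; bid 17 gives 3 > 0. Violating.
Others bid (2, 2, 2, 20): truth gives 0; no alternative beats it.
Others bid (2, 2, 5, 20): truth gives 0; no alternative beats it.
(Checking all 256 profiles: 24 have a profitable deviation, 232 do not.)

24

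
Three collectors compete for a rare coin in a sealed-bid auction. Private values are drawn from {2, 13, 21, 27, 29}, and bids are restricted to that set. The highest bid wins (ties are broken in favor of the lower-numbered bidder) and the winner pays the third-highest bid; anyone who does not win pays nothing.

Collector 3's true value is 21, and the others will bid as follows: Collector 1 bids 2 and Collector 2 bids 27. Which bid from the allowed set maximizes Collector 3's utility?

29

Bid 2: loses, pays 0, utility 0.
Bid 13: loses, pays 0, utility 0.
Bid 21: loses, pays 0, utility 0.
Bid 27: loses, pays 0, utility 0.
Bid 29: wins, pays 2, utility 21 - 2 = 19.
The best choice is 29 with utility 19.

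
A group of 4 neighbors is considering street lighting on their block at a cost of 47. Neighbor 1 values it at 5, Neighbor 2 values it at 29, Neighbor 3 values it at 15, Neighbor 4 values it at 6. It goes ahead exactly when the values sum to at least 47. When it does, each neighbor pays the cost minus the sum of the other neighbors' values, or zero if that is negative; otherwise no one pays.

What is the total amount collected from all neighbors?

28

Total value 55 ≥ cost 47, so it is built.
Neighbor 1: others sum to 50; max(0, 47 - 50) = 0.
Neighbor 2: others sum to 26; max(0, 47 - 26) = 21.
Neighbor 3: others sum to 40; max(0, 47 - 40) = 7.
Neighbor 4: others sum to 49; max(0, 47 - 49) = 0.
Total collected = 0 + 21 + 7 + 0 = 28.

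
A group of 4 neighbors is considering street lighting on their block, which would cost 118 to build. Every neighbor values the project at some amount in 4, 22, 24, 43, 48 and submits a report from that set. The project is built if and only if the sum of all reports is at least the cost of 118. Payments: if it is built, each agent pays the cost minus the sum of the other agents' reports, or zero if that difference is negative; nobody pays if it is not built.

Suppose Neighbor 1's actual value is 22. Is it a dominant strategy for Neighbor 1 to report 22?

Check each profile of the others' reports and compare truth against every alternative report.
Others report (22, 48, 48): truth gives 22, best alternative gives 22.
Others report (24, 48, 48): truth gives 22, best alternative gives 22.
Others report (43, 43, 43): truth gives 22, best alternative gives 22.
Others report (43, 43, 48): truth gives 22, best alternative gives 22.
Others report (43, 48, 43): truth gives 22, best alternative gives 22.
Others report (43, 48, 48): truth gives 22, best alternative gives 22.
(Remaining 119 profiles checked similarly; truth is weakly best in each.)
In every case the truthful report is at least as good as any alternative, so it is a dominant strategy.

Yes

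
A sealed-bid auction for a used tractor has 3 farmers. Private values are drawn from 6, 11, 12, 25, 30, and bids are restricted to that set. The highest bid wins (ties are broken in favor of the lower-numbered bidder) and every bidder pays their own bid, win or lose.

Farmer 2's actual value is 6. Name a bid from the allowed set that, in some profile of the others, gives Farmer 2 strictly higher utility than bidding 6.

Suppose Farmer 1 bids 6 and Farmer 3 bids 6.
Bid 6: loses but pays 6, utility -6.
Bid 11: wins, pays 11, utility 6 - 11 = -5.
So bidding 11 beats truth here (-5 > -6).

11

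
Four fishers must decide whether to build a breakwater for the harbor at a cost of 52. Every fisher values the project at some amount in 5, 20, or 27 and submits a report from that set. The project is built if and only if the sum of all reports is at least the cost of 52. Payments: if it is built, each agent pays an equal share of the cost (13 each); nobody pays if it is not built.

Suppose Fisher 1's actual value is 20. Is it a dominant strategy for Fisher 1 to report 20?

No

Consider the case where Fisher 2 reports 5, Fisher 3 reports 5 and Fisher 4 reports 20.
Truthful report 20: project not built, utility 0.
Report 27 instead: project built, pays 13, utility 20 - 13 = 7.
Since 7 > 0, reporting 27 is strictly better here, so truthful reporting is not dominant.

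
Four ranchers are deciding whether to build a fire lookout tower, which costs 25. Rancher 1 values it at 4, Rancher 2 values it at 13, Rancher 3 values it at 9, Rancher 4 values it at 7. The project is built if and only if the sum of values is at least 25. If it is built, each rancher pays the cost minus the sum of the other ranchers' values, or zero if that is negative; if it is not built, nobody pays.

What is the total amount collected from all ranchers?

Total value 33 ≥ cost 25, so it is built.
Rancher 1: others sum to 29; max(0, 25 - 29) = 0.
Rancher 2: others sum to 20; max(0, 25 - 20) = 5.
Rancher 3: others sum to 24; max(0, 25 - 24) = 1.
Rancher 4: others sum to 26; max(0, 25 - 26) = 0.
Total collected = 0 + 5 + 1 + 0 = 6.

6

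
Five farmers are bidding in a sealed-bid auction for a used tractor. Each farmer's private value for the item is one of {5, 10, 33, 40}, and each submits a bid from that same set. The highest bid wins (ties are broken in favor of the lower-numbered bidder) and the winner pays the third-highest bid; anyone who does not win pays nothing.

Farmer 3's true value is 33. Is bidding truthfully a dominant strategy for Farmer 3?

Consider the case where Farmer 1 bids 5, Farmer 2 bids 5, Farmer 4 bids 5 and Farmer 5 bids 40.
Truthful bid 33: loses, pays 0, utility 0.
Bid 40 instead: wins, pays 5, utility 33 - 5 = 28.
Since 28 > 0, bidding 40 is strictly better here, so truthful bidding is not dominant.

No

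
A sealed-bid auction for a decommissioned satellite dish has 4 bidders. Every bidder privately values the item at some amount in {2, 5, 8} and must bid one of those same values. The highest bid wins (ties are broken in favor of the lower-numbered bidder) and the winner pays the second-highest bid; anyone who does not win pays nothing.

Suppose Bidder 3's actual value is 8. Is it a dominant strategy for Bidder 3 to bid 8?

Yes

Check each profile of the others' bids and compare truth against every alternative bid.
Others bid (2, 5, 2): truth gives 3, best alternative gives 0.
Others bid (2, 5, 5): truth gives 3, best alternative gives 0.
Others bid (5, 2, 2): truth gives 3, best alternative gives 0.
Others bid (5, 2, 5): truth gives 3, best alternative gives 0.
Others bid (5, 5, 2): truth gives 3, best alternative gives 0.
Others bid (5, 5, 5): truth gives 3, best alternative gives 0.
(Remaining 21 profiles checked similarly; truth is weakly best in each.)
In every case the truthful bid is at least as good as any alternative, so it is a dominant strategy.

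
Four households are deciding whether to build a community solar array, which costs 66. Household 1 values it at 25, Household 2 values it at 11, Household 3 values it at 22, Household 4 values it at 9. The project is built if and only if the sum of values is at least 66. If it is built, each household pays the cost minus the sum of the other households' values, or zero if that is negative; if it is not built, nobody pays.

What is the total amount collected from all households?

63

Total value 67 ≥ cost 66, so it is built.
Household 1: others sum to 42; max(0, 66 - 42) = 24.
Household 2: others sum to 56; max(0, 66 - 56) = 10.
Household 3: others sum to 45; max(0, 66 - 45) = 21.
Household 4: others sum to 58; max(0, 66 - 58) = 8.
Total collected = 24 + 10 + 21 + 8 = 63.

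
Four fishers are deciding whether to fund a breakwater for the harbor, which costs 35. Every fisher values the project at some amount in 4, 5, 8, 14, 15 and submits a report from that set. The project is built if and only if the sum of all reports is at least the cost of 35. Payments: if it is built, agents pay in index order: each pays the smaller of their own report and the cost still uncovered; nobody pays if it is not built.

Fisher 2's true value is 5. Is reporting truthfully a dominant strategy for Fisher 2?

No

Consider the case where Fisher 1 reports 4, Fisher 3 reports 14 and Fisher 4 reports 14.
Truthful report 5: project built, pays 5, utility 5 - 5 = 0.
Report 4 instead: project built, pays 4, utility 5 - 4 = 1.
Since 1 > 0, reporting 4 is strictly better here, so truthful reporting is not dominant.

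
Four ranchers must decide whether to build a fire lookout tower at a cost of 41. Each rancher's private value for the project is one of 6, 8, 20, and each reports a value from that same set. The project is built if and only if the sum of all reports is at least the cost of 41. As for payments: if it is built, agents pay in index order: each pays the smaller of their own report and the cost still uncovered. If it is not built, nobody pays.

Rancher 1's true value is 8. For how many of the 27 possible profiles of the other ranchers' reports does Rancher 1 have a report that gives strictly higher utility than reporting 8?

10

Others report (6, 20, 20): truth gives 0; report 6 gives 2 > 0. Violating.
Others report (8, 8, 20): truth gives 0; report 6 gives 2 > 0. Violating.
Others report (8, 20, 8): truth gives 0; report 6 gives 2 > 0. Violating.
Others report (8, 20, 20): truth gives 0; report 6 gives 2 > 0. Violating.
Others report (6, 6, 6): truth gives 0; no alternative beats it.
Others report (6, 6, 8): truth gives 0; no alternative beats it.
(Checking all 27 profiles: 10 have a profitable deviation, 17 do not.)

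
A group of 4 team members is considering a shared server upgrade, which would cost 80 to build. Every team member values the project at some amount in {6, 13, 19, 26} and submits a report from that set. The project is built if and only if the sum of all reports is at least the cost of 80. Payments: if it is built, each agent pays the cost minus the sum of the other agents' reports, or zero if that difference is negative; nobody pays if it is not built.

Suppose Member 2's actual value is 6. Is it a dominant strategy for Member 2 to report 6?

Yes

Check each profile of the others' reports and compare truth against every alternative report.
Others report (19, 26, 26): truth gives 0, best alternative gives -3.
Others report (26, 19, 26): truth gives 0, best alternative gives -3.
Others report (26, 26, 19): truth gives 0, best alternative gives -3.
Others report (26, 26, 26): truth gives 4, best alternative gives 4.
Others report (6, 6, 6): truth gives 0, best alternative gives 0.
Others report (6, 6, 13): truth gives 0, best alternative gives 0.
(Remaining 58 profiles checked similarly; truth is weakly best in each.)
In every case the truthful report is at least as good as any alternative, so it is a dominant strategy.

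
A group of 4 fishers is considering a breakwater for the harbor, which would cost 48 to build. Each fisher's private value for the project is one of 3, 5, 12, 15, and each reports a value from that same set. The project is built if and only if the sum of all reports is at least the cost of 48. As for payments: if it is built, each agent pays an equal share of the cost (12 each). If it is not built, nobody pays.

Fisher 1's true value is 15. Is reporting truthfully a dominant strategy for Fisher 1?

Yes

Check each profile of the others' reports and compare truth against every alternative report.
Others report (3, 15, 15): truth gives 3, best alternative gives 0.
Others report (5, 15, 15): truth gives 3, best alternative gives 0.
Others report (15, 3, 15): truth gives 3, best alternative gives 0.
Others report (15, 5, 15): truth gives 3, best alternative gives 0.
Others report (15, 15, 3): truth gives 3, best alternative gives 0.
Others report (15, 15, 5): truth gives 3, best alternative gives 0.
(Remaining 58 profiles checked similarly; truth is weakly best in each.)
In every case the truthful report is at least as good as any alternative, so it is a dominant strategy.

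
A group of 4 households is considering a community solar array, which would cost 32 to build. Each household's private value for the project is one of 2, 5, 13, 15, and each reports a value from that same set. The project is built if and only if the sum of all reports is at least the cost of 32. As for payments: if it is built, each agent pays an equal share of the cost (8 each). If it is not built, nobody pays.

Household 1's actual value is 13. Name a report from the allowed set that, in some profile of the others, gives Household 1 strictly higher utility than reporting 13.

15

Suppose Household 2 reports 2, Household 3 reports 2 and Household 4 reports 13.
Report 13: project not built, utility 0.
Report 15: project built, pays 8, utility 13 - 8 = 5.
So reporting 15 beats truth here (5 > 0).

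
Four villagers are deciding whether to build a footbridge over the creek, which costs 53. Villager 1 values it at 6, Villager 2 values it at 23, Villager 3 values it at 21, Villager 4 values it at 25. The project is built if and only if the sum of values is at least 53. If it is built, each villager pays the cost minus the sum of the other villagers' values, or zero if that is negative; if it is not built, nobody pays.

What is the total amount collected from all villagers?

Total value 75 ≥ cost 53, so it is built.
Villager 1: others sum to 69; max(0, 53 - 69) = 0.
Villager 2: others sum to 52; max(0, 53 - 52) = 1.
Villager 3: others sum to 54; max(0, 53 - 54) = 0.
Villager 4: others sum to 50; max(0, 53 - 50) = 3.
Total collected = 0 + 1 + 0 + 3 = 4.

4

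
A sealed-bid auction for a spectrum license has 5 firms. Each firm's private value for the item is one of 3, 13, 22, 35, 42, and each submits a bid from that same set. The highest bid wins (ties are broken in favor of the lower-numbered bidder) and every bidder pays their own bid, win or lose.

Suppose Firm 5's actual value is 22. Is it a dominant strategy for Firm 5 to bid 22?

Consider the case where Firm 1 bids 3, Firm 2 bids 3, Firm 3 bids 3 and Firm 4 bids 3.
Truthful bid 22: wins, pays 22, utility 22 - 22 = 0.
Bid 13 instead: wins, pays 13, utility 22 - 13 = 9.
Since 9 > 0, bidding 13 is strictly better here, so truthful bidding is not dominant.

No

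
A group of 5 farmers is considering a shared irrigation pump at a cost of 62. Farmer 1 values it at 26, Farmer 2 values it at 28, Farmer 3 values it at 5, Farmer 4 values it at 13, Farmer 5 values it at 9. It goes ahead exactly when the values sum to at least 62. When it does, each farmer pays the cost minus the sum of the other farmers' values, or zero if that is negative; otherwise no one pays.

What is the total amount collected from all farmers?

Total value 81 ≥ cost 62, so it is built.
Farmer 1: others sum to 55; max(0, 62 - 55) = 7.
Farmer 2: others sum to 53; max(0, 62 - 53) = 9.
Farmer 3: others sum to 76; max(0, 62 - 76) = 0.
Farmer 4: others sum to 68; max(0, 62 - 68) = 0.
Farmer 5: others sum to 72; max(0, 62 - 72) = 0.
Total collected = 7 + 9 + 0 + 0 + 0 = 16.

16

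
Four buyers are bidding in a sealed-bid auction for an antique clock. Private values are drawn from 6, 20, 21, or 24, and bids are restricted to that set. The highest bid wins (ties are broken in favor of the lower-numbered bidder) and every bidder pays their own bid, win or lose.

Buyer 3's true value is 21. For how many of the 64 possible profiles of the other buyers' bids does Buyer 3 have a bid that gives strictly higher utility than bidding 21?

Others bid (6, 6, 6): truth gives 0; bid 20 gives 1 > 0. Violating.
Others bid (6, 6, 20): truth gives 0; bid 20 gives 1 > 0. Violating.
Others bid (6, 6, 24): truth gives -21; bid 24 gives -3 > -21. Violating.
Others bid (6, 20, 24): truth gives -21; bid 24 gives -3 > -21. Violating.
Others bid (6, 6, 21): truth gives 0; no alternative beats it.
Others bid (6, 20, 6): truth gives 0; no alternative beats it.
(Checking all 64 profiles: 54 have a profitable deviation, 10 do not.)

54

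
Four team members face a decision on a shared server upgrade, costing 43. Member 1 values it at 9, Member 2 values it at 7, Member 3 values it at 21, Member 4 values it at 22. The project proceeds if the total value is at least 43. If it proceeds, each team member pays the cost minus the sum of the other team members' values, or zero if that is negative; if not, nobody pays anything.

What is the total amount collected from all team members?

Total value 59 ≥ cost 43, so it is built.
Member 1: others sum to 50; max(0, 43 - 50) = 0.
Member 2: others sum to 52; max(0, 43 - 52) = 0.
Member 3: others sum to 38; max(0, 43 - 38) = 5.
Member 4: others sum to 37; max(0, 43 - 37) = 6.
Total collected = 0 + 0 + 5 + 6 = 11.

11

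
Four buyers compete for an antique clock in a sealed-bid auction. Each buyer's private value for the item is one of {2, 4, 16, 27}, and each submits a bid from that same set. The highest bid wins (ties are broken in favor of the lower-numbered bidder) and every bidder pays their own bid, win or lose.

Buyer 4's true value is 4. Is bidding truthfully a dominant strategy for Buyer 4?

No

Consider the case where Buyer 1 bids 2, Buyer 2 bids 2 and Buyer 3 bids 4.
Truthful bid 4: loses but pays 4, utility -4.
Bid 2 instead: loses but pays 2, utility -2.
Since -2 > -4, bidding 2 is strictly better here, so truthful bidding is not dominant.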